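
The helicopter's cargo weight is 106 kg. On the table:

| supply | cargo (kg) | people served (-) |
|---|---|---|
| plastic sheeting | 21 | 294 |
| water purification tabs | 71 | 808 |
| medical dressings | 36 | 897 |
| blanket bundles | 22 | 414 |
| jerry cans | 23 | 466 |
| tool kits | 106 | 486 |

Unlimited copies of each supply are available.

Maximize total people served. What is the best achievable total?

2295

A density-first pass picks 2×medical dressings + jerry cans — 2260 at 95 kg.
Replace medical dressings with 2×jerry cans: the trade gains 35 net, giving 2295 at 105 kg.
The spare 1 kg is too small for any remaining supply, and no exchange beats 2295.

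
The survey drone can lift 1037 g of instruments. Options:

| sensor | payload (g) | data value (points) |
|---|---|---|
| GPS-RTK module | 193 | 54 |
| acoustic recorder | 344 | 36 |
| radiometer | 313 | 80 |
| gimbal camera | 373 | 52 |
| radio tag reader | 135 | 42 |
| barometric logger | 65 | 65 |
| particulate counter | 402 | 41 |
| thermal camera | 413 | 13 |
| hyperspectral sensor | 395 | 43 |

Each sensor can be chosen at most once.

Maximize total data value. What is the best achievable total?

Taking the top-ratio sensors first gives GPS-RTK module + radiometer + radio tag reader + barometric logger for 241 (706 g).
Dropping radio tag reader frees 135 g; slotting in gimbal camera (373 g) lifts the total to 251 at 944 g.
Runner-up GPS-RTK module + radiometer + barometric logger + hyperspectral sensor tops out at 242.

251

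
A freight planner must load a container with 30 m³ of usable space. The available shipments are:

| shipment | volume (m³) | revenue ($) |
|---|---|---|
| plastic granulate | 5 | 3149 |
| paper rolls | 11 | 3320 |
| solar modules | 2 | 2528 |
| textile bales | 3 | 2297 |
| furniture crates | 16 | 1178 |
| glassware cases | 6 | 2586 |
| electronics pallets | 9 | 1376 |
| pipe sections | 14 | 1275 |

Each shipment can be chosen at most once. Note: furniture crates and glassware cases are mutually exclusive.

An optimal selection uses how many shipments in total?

5

Optimal total is 13880.
One optimal bundle: plastic granulate + paper rolls + solar modules + textile bales + glassware cases (27 m³).
Any selection reaching 13880 contains exactly 5 shipments.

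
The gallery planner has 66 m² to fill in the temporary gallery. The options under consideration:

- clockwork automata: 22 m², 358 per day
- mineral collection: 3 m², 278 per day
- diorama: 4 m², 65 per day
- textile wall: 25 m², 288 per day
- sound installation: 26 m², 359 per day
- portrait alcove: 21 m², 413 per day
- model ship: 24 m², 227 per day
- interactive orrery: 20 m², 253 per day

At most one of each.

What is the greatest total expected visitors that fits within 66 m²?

1302

Ranking by ratio (expected visitors/m²): mineral collection 92.67, portrait alcove 19.67, clockwork automata 16.27.
The ratio heuristic lands on clockwork automata + mineral collection + diorama + portrait alcove (1114) but leaves 16 m² idle.
The 4 m² tied up in diorama is better spent on interactive orrery — total rises to 1302 (66 m²).
Runner-up mineral collection + diorama + sound installation + portrait alcove tops out at 1115.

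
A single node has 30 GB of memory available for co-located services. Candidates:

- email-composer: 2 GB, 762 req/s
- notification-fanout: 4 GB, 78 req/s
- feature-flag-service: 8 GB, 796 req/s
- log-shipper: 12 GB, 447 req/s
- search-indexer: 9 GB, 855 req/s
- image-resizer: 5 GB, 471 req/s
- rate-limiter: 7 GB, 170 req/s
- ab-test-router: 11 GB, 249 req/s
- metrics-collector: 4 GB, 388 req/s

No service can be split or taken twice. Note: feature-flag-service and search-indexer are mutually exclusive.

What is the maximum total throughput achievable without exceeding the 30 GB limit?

2666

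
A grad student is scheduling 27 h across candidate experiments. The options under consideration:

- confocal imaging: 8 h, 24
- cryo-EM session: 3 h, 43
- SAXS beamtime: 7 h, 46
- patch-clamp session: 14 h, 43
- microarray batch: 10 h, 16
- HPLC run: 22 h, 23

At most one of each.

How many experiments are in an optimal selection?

3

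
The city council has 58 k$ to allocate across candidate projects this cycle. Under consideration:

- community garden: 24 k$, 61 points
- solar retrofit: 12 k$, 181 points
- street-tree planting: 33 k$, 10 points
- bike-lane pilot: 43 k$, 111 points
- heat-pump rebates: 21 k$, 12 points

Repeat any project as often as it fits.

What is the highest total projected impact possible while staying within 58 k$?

724

Taking 4×solar retrofit: 48 k$ used, 724 in projected impact.
The spare 10 k$ is too small for any remaining project, and no exchange beats 724.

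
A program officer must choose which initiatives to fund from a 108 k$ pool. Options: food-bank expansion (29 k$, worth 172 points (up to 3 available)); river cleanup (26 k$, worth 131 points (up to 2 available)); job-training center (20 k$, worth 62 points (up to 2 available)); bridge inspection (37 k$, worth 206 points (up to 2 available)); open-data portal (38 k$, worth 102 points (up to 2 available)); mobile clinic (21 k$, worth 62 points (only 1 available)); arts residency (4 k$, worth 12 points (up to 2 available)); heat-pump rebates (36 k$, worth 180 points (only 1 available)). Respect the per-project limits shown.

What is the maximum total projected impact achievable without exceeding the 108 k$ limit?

596

Taking the top-ratio projects first gives 3×food-bank expansion + job-training center for 578 (107 k$).
The 78 k$ tied up in 2×food-bank expansion and job-training center is better spent on 2×bridge inspection + arts residency — total rises to 596 (107 k$).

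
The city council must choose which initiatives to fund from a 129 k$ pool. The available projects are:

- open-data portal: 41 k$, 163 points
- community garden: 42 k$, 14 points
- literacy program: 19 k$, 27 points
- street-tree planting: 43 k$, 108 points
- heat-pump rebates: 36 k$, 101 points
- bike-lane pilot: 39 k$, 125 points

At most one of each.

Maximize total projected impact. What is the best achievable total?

396

Taking the top-ratio projects first gives open-data portal + heat-pump rebates + bike-lane pilot for 389 (116 k$).
Dropping heat-pump rebates frees 36 k$; slotting in street-tree planting (43 k$) lifts the total to 396 at 123 k$.
Next best is open-data portal + heat-pump rebates + bike-lane pilot at 389 (116 k$) — short by 7.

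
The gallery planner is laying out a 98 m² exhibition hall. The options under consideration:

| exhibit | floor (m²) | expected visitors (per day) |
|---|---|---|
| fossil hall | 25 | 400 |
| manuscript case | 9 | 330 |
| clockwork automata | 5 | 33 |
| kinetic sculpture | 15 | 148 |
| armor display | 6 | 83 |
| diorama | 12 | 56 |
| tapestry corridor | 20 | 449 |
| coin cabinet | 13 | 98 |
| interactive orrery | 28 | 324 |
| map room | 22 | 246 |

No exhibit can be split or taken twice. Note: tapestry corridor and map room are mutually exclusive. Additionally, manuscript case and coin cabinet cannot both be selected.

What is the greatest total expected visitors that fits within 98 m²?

1651

Greedy by ratio would take fossil hall + manuscript case + clockwork automata + armor display + tapestry corridor + interactive orrery: 93 m² used, total 1619.
Replace clockwork automata and armor display with kinetic sculpture: the trade gains 32 net, giving 1651 at 97 m².
The spare 1 m² is too small for any remaining exhibit, and no feasible exchange beats 1651.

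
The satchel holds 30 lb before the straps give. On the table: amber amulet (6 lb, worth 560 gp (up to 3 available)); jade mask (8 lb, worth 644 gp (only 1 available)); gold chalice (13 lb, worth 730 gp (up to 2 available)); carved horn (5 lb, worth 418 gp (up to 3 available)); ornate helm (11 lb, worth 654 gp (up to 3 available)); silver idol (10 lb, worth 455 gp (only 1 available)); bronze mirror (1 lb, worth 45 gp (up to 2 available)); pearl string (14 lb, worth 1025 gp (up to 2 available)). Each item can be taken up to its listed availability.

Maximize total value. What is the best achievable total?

2606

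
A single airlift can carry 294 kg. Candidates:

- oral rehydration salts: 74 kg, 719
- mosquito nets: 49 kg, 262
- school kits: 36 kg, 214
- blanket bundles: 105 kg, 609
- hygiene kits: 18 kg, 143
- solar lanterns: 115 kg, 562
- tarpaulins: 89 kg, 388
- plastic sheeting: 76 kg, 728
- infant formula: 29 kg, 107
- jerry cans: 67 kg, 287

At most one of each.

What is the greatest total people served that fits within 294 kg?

2270

By people served per kg: oral rehydration salts 9.72, plastic sheeting 9.58, hygiene kits 7.94 lead.
Greedy by ratio would take oral rehydration salts + mosquito nets + school kits + hygiene kits + plastic sheeting + infant formula: 282 kg used, total 2173.
The 96 kg tied up in mosquito nets and hygiene kits and infant formula is better spent on blanket bundles — total rises to 2270 (291 kg).
An exhaustive check of the 1024 subsets confirms 2270.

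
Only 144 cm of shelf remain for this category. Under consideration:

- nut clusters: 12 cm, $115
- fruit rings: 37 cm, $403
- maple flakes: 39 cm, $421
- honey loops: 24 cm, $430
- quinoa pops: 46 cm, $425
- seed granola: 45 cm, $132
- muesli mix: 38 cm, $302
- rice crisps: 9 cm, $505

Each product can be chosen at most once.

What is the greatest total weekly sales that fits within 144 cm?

1896

Ranking by ratio (weekly sales/cm): rice crisps 56.11, honey loops 17.92, fruit rings 10.89.
A density-first pass picks nut clusters + fruit rings + maple flakes + honey loops + rice crisps — 1874 at 121 cm.
The 37 cm tied up in fruit rings is better spent on quinoa pops — total rises to 1896 (130 cm).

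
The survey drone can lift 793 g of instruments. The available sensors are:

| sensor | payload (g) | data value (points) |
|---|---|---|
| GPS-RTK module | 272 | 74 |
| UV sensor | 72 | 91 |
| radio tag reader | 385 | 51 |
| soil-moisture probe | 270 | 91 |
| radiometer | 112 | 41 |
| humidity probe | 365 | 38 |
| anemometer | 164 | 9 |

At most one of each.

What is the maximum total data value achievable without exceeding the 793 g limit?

Best packing: GPS-RTK module + UV sensor + soil-moisture probe + radiometer — 726 g, 297 total.

297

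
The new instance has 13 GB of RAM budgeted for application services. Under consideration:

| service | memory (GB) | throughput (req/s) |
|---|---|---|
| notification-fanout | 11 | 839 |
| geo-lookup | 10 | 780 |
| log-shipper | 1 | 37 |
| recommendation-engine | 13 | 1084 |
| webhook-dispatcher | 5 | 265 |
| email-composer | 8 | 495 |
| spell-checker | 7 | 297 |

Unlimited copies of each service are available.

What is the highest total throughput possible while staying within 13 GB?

1084

The ratio ordering already packs tightly: recommendation-engine, 13 GB, 1084.
Nothing else within 13 GB beats 1084.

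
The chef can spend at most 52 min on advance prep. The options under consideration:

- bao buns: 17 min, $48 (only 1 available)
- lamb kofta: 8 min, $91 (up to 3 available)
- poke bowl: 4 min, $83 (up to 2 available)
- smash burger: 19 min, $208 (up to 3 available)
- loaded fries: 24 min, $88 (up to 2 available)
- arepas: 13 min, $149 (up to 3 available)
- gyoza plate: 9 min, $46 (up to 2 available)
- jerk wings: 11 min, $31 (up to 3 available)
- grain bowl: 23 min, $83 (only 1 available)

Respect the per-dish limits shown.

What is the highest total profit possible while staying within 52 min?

Taking the top-ratio dishes first gives 2×poke bowl + 3×arepas for 613 (47 min).
Dropping 3×arepas frees 39 min; slotting in 3×lamb kofta + smash burger (43 min) lifts the total to 647 at 51 min.
Nothing else within 52 min beats 647.

647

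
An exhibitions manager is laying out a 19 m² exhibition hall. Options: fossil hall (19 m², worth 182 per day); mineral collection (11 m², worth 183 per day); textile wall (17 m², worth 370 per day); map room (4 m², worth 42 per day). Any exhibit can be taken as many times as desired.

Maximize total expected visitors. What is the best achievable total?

370

Textile wall uses 17 of the 19 m² and totals 370.
That's the maximum — no swap from here does better than 370.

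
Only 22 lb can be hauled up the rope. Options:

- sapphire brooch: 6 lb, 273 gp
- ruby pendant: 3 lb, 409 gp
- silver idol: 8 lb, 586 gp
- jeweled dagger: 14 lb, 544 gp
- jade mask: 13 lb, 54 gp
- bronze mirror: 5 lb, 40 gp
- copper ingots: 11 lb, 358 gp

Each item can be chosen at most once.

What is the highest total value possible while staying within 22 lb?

1353

Density check — ruby pendant 136.33, silver idol 73.25, sapphire brooch 45.50, jeweled dagger 38.86 are the best per lb.
Greedy by ratio would take sapphire brooch + ruby pendant + silver idol + bronze mirror: 22 lb used, total 1308.
The 11 lb tied up in sapphire brooch and bronze mirror is better spent on copper ingots — total rises to 1353 (22 lb).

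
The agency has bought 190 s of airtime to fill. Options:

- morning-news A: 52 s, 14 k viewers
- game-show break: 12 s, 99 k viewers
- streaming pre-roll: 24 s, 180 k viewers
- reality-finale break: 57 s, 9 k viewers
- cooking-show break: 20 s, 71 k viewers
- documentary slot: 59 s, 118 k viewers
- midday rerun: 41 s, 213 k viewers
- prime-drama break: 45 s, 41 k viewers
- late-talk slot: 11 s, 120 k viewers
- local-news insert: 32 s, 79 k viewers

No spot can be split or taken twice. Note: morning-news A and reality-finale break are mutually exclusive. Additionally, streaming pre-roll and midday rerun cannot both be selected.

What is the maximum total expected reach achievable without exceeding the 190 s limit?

700

Taking game-show break + cooking-show break + documentary slot + midday rerun + late-talk slot + local-news insert: 175 s used, 700 in expected reach.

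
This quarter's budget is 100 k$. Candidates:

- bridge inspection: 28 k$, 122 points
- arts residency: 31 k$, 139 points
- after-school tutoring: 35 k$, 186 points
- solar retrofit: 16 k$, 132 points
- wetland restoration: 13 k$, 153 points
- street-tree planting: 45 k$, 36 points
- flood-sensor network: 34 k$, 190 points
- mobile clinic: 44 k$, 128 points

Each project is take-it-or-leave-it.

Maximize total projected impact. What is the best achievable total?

661

After-school tutoring + solar retrofit + wetland restoration + flood-sensor network uses 98 of the 100 k$ and totals 661.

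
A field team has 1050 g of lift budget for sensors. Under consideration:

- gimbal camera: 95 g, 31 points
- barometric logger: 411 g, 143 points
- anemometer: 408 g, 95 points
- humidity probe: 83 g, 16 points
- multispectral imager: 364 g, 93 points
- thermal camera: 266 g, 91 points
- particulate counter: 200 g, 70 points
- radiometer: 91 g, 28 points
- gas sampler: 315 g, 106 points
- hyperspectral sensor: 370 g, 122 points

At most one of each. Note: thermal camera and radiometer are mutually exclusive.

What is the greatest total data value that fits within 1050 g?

Filling by ratio: gimbal camera + barometric logger + thermal camera + particulate counter for 335, with 78 g left unused.
Dropping gimbal camera and particulate counter frees 295 g; slotting in hyperspectral sensor (370 g) lifts the total to 356 at 1047 g.
Every other selection either busts 1050 g or breaks a pairing rule or fails to beat 356.

356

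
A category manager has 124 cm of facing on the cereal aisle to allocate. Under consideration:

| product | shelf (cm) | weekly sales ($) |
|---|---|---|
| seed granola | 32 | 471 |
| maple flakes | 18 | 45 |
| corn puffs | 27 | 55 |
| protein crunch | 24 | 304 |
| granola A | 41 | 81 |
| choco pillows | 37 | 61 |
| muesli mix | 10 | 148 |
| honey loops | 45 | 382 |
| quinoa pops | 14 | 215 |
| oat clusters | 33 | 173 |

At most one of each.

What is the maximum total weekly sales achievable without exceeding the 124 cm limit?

Ranking by ratio (weekly sales/cm): quinoa pops 15.36, muesli mix 14.80, seed granola 14.72, protein crunch 12.67.
A density-first pass picks seed granola + protein crunch + muesli mix + quinoa pops + oat clusters — 1311 at 113 cm.
The 43 cm tied up in muesli mix and oat clusters is better spent on honey loops — total rises to 1372 (115 cm).
Next best is seed granola + protein crunch + muesli mix + quinoa pops + oat clusters at 1311 (113 cm) — short by 61.

1372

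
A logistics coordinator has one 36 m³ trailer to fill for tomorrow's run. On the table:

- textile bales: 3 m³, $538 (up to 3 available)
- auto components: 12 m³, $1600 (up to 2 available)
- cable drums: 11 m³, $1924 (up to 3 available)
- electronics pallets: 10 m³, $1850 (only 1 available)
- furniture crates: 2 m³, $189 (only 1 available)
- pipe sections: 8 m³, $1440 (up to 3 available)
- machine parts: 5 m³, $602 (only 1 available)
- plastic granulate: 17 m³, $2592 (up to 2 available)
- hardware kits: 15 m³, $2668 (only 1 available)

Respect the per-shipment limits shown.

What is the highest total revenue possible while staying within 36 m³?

6496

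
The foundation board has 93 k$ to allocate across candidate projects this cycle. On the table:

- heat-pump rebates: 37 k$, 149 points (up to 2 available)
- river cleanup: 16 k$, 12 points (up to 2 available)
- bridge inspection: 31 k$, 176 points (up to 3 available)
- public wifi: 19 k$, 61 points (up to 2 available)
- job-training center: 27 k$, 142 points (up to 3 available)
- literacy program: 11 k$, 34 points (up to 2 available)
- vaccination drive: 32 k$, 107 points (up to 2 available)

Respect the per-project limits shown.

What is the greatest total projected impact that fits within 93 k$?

By projected impact per k$: bridge inspection 5.68, job-training center 5.26, heat-pump rebates 4.03 lead.
Best packing: 3×bridge inspection — 93 k$, 528 total.
Nothing else within 93 k$ beats 528.

528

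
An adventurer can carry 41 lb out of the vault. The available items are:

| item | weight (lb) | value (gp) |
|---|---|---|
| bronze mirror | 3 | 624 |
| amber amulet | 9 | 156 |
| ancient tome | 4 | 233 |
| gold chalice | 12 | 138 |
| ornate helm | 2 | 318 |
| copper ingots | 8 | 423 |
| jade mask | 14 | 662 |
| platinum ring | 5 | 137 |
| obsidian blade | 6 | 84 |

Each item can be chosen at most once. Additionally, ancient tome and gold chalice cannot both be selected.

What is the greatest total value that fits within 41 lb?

Taking the top-ratio items first gives bronze mirror + ancient tome + ornate helm + copper ingots + jade mask + platinum ring for 2397 (36 lb).
Dropping platinum ring frees 5 lb; slotting in amber amulet (9 lb) lifts the total to 2416 at 40 lb.

2416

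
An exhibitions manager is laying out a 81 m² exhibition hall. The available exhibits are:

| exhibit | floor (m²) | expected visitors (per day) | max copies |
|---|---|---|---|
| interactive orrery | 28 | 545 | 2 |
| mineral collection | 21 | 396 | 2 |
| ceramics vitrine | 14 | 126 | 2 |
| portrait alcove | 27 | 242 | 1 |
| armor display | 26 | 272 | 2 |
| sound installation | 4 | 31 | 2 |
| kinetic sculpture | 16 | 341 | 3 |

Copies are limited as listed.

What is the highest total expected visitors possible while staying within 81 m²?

1623

The ratio heuristic lands on interactive orrery + sound installation + 3×kinetic sculpture (1599) but leaves 1 m² idle.
Replace sound installation and kinetic sculpture with mineral collection: the trade gains 24 net, giving 1623 at 81 m².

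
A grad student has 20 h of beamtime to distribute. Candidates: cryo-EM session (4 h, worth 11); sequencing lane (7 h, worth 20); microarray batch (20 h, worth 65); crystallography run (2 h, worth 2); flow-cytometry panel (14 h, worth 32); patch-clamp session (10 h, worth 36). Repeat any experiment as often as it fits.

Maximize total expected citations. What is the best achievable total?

72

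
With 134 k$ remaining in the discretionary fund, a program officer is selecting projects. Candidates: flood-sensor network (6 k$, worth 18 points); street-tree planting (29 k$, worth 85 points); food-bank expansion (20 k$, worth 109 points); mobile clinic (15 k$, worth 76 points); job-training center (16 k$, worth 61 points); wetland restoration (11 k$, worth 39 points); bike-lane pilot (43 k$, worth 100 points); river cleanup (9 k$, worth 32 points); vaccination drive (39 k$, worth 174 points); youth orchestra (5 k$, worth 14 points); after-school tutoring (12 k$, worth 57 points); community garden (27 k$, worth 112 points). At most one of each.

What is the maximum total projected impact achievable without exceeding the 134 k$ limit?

603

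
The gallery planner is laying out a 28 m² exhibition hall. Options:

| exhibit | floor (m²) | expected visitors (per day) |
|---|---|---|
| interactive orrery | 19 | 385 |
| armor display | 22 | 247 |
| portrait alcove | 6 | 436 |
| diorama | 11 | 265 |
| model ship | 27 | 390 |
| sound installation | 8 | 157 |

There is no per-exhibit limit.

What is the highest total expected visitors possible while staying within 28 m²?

1744

The ratio ordering already packs tightly: 4×portrait alcove, 24 m², 1744.
Nothing else within 28 m² beats 1744.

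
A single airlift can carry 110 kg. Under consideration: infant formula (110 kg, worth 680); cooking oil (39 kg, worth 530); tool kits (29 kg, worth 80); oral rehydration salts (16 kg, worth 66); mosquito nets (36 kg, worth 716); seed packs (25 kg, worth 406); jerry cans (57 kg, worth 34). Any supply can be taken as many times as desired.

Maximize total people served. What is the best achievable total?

The ratio ordering already packs tightly: 3×mosquito nets, 108 kg, 2148.
Every other selection either busts 110 kg or fails to beat 2148.

2148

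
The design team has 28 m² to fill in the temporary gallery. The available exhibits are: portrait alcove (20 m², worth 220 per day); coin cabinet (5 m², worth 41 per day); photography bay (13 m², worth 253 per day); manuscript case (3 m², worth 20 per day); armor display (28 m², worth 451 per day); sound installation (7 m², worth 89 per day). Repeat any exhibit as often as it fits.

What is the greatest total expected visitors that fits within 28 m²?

506

The ratio ordering already packs tightly: 2×photography bay, 26 m², 506.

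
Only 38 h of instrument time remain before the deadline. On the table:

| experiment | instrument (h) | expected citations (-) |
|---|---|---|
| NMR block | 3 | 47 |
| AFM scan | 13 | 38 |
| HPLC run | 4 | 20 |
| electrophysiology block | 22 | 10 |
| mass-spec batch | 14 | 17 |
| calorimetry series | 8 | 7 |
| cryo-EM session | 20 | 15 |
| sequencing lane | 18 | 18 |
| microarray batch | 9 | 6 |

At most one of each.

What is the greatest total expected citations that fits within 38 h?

By expected citations per h: NMR block 15.67, HPLC run 5.00, AFM scan 2.92 lead.
A density-first pass picks NMR block + AFM scan + HPLC run + mass-spec batch — 122 at 34 h.
Dropping mass-spec batch frees 14 h; slotting in sequencing lane (18 h) lifts the total to 123 at 38 h.
No other feasible combination exceeds 123.

123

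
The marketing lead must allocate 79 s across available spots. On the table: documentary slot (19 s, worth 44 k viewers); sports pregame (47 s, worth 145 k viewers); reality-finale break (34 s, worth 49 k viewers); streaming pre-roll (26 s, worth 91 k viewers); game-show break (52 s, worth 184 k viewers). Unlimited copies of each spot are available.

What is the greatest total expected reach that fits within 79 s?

Ranking by ratio (expected reach/s): game-show break 3.54, streaming pre-roll 3.50, sports pregame 3.09.
The ratio ordering already packs tightly: streaming pre-roll + game-show break, 78 s, 275.
Nothing else within 79 s beats 275.

275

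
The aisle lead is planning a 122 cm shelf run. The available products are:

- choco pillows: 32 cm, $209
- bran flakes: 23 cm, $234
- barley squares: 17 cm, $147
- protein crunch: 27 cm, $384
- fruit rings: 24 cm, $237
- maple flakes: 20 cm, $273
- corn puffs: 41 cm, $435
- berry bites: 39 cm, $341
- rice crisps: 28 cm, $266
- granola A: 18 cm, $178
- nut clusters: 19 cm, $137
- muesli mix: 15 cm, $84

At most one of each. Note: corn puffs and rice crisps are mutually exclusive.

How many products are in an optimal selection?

The maximum weekly sales within 122 cm is 1394.
For example bran flakes + protein crunch + fruit rings + maple flakes + rice crisps achieves it, using 122 cm.
Any selection reaching 1394 contains exactly 5 products.

5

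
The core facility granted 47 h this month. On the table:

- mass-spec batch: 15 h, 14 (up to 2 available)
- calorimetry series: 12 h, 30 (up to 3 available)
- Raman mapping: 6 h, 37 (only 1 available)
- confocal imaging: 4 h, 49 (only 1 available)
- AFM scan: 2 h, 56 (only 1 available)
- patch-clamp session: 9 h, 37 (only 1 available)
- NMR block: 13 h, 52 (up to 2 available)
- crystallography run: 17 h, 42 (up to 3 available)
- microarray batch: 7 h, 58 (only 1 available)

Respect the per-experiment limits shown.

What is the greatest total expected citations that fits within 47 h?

304

By expected citations per h: AFM scan 28.00, confocal imaging 12.25, microarray batch 8.29, Raman mapping 6.17 lead.
The ratio heuristic lands on Raman mapping + confocal imaging + AFM scan + patch-clamp session + NMR block + microarray batch (289) but leaves 6 h idle.
Dropping patch-clamp session frees 9 h; slotting in NMR block (13 h) lifts the total to 304 at 45 h.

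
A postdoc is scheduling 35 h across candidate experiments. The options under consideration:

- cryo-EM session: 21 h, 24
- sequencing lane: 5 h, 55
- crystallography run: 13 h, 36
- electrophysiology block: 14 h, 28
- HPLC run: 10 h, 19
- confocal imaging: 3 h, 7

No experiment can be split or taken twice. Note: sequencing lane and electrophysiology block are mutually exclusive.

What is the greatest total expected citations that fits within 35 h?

117

Taking sequencing lane + crystallography run + HPLC run + confocal imaging: 31 h used, 117 in expected citations.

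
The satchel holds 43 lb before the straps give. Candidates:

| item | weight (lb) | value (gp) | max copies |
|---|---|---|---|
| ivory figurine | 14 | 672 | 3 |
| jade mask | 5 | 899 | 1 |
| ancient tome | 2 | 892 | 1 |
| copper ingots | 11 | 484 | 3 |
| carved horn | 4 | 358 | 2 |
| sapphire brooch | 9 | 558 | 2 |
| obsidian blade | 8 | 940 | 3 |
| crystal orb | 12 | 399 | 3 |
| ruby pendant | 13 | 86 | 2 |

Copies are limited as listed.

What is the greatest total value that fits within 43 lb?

5327

Jade mask + ancient tome + 2×carved horn + 3×obsidian blade uses 39 of the 43 lb and totals 5327.
Every other selection either busts 43 lb or exceeds an availability limit or fails to beat 5327.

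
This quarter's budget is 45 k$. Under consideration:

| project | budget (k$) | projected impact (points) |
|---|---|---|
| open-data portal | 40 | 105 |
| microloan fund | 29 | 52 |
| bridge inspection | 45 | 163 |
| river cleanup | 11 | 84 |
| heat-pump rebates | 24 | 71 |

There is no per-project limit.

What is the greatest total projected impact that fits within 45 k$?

336

Best packing: 4×river cleanup — 44 k$, 336 total.
Nothing else within 45 k$ beats 336.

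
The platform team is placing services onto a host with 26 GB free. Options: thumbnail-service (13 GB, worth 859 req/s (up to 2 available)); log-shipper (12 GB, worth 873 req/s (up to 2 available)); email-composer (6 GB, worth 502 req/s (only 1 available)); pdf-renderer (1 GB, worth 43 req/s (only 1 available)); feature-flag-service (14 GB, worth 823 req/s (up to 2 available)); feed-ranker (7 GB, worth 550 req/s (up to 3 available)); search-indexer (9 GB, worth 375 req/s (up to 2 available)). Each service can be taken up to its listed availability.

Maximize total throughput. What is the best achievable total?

Ranking by ratio (throughput/GB): email-composer 83.67, feed-ranker 78.57, log-shipper 72.75, thumbnail-service 66.08.
Greedy by ratio would take email-composer + pdf-renderer + 2×feed-ranker: 21 GB used, total 1645.
Dropping email-composer and pdf-renderer frees 7 GB; slotting in log-shipper (12 GB) lifts the total to 1973 at 26 GB.
Nothing else within 26 GB beats 1973.

1973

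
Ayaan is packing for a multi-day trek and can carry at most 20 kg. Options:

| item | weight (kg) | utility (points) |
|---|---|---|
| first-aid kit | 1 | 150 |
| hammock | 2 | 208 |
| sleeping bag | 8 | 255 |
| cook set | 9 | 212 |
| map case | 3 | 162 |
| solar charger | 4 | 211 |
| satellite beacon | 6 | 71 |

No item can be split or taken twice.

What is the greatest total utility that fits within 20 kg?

Taking first-aid kit + hammock + sleeping bag + map case + solar charger: 18 kg used, 986 in utility.
The closest alternative, first-aid kit + hammock + cook set + map case + solar charger, reaches only 943.

986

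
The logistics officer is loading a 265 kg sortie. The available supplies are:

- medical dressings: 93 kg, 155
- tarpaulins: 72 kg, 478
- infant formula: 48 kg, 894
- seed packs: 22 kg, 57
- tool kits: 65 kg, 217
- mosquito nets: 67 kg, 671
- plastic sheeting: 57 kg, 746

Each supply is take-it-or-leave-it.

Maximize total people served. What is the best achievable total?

2789

Tarpaulins + infant formula + mosquito nets + plastic sheeting uses 244 of the 265 kg and totals 2789.
Next best is infant formula + seed packs + tool kits + mosquito nets + plastic sheeting at 2585 (259 kg) — short by 204.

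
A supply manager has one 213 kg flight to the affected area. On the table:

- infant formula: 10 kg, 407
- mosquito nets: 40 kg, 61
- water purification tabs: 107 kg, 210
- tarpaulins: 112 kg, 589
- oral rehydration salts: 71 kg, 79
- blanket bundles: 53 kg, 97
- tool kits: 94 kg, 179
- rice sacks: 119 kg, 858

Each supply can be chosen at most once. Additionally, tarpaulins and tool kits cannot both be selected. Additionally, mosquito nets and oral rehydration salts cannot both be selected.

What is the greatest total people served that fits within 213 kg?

The ratio ordering already packs tightly: infant formula + blanket bundles + rice sacks, 182 kg, 1362.
Every other selection either busts 213 kg or breaks a pairing rule or fails to beat 1362.

1362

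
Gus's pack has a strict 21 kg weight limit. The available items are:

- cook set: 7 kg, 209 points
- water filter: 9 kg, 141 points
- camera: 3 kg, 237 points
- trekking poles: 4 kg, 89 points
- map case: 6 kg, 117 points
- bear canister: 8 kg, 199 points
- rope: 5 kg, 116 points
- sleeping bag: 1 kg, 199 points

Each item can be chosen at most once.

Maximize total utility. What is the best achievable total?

851

A density-first pass picks cook set + camera + bear canister + sleeping bag — 844 at 19 kg.
Dropping bear canister frees 8 kg; slotting in trekking poles + map case (10 kg) lifts the total to 851 at 21 kg.
The closest alternative, cook set + camera + trekking poles + rope + sleeping bag, reaches only 850.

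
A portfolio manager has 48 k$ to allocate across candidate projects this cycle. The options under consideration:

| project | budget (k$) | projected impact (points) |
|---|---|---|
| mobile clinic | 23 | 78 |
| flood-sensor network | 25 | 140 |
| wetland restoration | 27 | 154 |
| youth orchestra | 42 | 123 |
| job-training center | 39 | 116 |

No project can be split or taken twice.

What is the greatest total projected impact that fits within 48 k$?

Filling by ratio: wetland restoration for 154, with 21 k$ left unused.
Replace wetland restoration with mobile clinic + flood-sensor network: the trade gains 64 net, giving 218 at 48 k$.
That's the maximum — no swap from here does better than 218.

218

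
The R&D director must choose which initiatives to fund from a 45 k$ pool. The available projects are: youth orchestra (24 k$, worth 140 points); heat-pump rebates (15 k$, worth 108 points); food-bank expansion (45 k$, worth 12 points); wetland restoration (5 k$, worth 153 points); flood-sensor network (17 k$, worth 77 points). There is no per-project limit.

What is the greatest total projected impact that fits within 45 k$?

1377

9×wetland restoration uses 45 of the 45 k$ and totals 1377.
That's the maximum — no swap from here does better than 1377.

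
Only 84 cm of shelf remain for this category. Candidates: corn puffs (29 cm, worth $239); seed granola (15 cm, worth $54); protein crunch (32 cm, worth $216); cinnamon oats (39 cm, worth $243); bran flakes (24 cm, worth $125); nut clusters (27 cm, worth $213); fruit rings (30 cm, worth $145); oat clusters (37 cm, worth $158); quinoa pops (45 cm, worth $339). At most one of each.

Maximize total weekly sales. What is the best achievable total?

Filling by ratio: corn puffs + bran flakes + nut clusters for 577, with 4 cm left unused.
Reworking the packing: cinnamon oats + quinoa pops uses 84 cm and improves the total to 582.

582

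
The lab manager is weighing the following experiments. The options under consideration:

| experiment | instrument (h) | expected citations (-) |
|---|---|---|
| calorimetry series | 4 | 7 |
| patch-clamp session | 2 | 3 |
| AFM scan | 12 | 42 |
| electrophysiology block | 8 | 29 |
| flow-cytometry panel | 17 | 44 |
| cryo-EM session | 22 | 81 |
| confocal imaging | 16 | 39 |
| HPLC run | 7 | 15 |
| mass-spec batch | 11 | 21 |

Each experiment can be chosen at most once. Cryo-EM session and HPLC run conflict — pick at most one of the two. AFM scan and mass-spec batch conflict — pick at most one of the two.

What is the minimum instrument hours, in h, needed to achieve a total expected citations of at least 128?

Need the lightest bundle worth ≥ 128.
Taking calorimetry series + AFM scan + cryo-EM session gives 130 (≥ 128) for 38 h.
Below 38 h the best achievable stays under 128.

38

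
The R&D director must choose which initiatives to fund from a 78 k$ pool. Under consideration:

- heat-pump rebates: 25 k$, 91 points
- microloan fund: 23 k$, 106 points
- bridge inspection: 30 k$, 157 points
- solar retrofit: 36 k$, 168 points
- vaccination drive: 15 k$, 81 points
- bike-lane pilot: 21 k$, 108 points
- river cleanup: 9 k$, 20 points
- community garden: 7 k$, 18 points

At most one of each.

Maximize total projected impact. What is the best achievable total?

371

A density-first pass picks bridge inspection + vaccination drive + bike-lane pilot + community garden — 364 at 73 k$.
Replace vaccination drive and community garden with microloan fund: the trade gains 7 net, giving 371 at 74 k$.
Next best is bridge inspection + vaccination drive + bike-lane pilot + river cleanup at 366 (75 k$) — short by 5.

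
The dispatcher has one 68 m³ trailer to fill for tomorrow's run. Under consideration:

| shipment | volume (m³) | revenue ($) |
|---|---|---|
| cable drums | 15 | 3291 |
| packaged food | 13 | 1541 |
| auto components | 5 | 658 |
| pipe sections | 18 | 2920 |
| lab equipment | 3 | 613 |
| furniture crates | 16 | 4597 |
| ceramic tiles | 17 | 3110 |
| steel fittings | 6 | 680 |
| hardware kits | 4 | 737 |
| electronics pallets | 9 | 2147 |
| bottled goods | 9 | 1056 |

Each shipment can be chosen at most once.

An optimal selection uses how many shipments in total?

Optimal total is 14562.
cable drums + furniture crates + ceramic tiles + steel fittings + hardware kits + electronics pallets hits 14562 at 67 m³.
Every optimal selection uses 6 shipments.

6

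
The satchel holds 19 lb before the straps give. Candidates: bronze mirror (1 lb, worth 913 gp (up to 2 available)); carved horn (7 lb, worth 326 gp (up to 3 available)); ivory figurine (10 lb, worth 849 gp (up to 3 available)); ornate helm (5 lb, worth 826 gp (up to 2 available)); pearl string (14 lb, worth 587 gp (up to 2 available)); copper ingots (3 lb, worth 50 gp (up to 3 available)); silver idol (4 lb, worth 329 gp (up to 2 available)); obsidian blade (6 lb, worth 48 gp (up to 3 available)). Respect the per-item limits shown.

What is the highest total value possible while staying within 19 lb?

By value per lb: bronze mirror 913.00, ornate helm 165.20, ivory figurine 84.90 lead.
2×bronze mirror + 2×ornate helm + copper ingots + silver idol uses 19 of the 19 lb and totals 3857.
Nothing else within 19 lb beats 3857.

3857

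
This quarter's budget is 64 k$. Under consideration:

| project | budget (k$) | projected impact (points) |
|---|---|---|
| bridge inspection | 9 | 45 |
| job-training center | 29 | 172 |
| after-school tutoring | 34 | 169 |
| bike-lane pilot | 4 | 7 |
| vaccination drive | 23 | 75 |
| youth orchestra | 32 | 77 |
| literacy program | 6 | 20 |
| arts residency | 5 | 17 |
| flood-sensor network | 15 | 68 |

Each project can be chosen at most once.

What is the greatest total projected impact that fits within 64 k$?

A density-first pass picks bridge inspection + job-training center + literacy program + arts residency + flood-sensor network — 322 at 64 k$.
A better packing is job-training center + after-school tutoring: 63 k$, total 341.
Every other selection either busts 64 k$ or fails to beat 341.

341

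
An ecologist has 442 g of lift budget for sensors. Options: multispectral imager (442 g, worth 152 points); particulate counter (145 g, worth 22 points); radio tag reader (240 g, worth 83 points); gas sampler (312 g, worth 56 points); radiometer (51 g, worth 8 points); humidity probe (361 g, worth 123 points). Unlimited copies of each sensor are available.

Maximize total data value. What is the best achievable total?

Filling by ratio: radio tag reader + 3×radiometer for 107, with 49 g left unused.
Replace radio tag reader and 3×radiometer with multispectral imager: the trade gains 45 net, giving 152 at 442 g.
Every other selection either busts 442 g or fails to beat 152.

152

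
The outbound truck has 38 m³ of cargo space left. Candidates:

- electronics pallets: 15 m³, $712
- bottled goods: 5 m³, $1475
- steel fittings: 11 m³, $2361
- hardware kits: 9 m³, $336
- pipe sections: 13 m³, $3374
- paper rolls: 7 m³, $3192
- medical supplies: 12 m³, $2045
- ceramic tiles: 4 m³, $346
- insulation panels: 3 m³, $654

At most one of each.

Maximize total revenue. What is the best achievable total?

Ranking by ratio (revenue/m³): paper rolls 456.00, bottled goods 295.00, pipe sections 259.54, insulation panels 218.00.
The ratio heuristic lands on bottled goods + pipe sections + paper rolls + ceramic tiles + insulation panels (9041) but leaves 6 m³ idle.
Dropping ceramic tiles and insulation panels frees 7 m³; slotting in steel fittings (11 m³) lifts the total to 10402 at 36 m³.

10402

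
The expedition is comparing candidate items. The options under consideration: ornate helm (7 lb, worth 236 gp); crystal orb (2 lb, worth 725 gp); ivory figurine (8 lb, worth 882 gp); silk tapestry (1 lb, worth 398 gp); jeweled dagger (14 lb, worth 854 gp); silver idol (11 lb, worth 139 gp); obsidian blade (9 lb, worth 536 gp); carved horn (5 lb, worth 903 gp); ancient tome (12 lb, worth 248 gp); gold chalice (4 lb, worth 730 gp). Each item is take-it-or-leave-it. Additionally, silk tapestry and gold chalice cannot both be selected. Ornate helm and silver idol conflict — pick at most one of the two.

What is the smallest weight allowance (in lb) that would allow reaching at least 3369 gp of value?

25

Need the lightest bundle worth ≥ 3369.
crystal orb + ivory figurine + silk tapestry + obsidian blade + carved horn reaches 3444 using 25 lb.
No combination under 25 lb hits 3369.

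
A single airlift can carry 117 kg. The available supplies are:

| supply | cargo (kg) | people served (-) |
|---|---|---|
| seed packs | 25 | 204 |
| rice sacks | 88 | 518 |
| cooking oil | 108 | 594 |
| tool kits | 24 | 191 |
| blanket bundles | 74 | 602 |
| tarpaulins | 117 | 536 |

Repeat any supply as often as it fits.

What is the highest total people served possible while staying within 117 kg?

Best packing: 4×seed packs — 100 kg, 816 total.

816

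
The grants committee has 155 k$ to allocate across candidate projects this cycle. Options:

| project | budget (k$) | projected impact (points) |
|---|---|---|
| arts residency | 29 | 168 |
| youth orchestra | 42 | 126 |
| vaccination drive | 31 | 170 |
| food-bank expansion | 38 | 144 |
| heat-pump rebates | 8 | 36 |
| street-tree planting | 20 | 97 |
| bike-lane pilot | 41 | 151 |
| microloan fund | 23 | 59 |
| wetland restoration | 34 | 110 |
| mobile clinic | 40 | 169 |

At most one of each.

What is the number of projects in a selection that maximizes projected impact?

The maximum projected impact within 155 k$ is 714.
arts residency + vaccination drive + street-tree planting + wetland restoration + mobile clinic hits 714 at 154 k$.
Every optimal selection uses 5 projects.

5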